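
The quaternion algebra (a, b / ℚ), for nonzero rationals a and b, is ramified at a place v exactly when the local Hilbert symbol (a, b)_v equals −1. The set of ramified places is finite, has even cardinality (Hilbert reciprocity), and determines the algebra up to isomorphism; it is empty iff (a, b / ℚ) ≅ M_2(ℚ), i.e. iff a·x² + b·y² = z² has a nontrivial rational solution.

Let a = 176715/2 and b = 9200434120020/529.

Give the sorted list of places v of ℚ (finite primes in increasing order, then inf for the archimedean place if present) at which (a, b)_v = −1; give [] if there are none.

(a, b) ≡ (39270, 5) mod (ℚ^×)²; places V = {2, 3, 5, 7, 11, 13, 17, 23, 31, ∞}.
(a,b)_3: α=3, u≡1; β=4, v≡2 (mod 3); (1|3)=+1, (2|3)=-1; sign (−1)^0·+1^4·-1^3 = -1.
(a,b)_23: α=0, u≡3; β=-2, v≡11 (mod 23); (3|23)=+1, (11|23)=-1; sign (−1)^0·+1^-2·-1^0 = +1.
(a,b)_5: α=1, u≡4; β=1, v≡1 (mod 5); (4|5)=+1, (1|5)=+1; sign (−1)^0·+1^1·+1^1 = +1.
(a,b)_13: α=0, u≡3; β=2, v≡11 (mod 13); (3|13)=+1, (11|13)=-1; sign (−1)^0·+1^2·-1^0 = +1.
(a,b)_2: α=-1, β=2; u≡3, v≡5 (mod 8); ε(u)ε(v)=1·0, αω(v)=-1·1, βω(u)=2·1; sum ≡ 1  ⇒  -1.
(a,b)_∞: sgn(39270)=+, sgn(5)=+, so +1.
(a,b)_17: α=1, u≡4; β=2, v≡6 (mod 17); (4|17)=+1, (6|17)=-1; sign (−1)^0·+1^2·-1^1 = -1.
(a,b)_7: α=1, u≡5; β=0, v≡6 (mod 7); (5|7)=-1, (6|7)=-1; sign (−1)^0·-1^0·-1^1 = -1.
(a,b)_31: α=0, u≡23; β=2, v≡25 (mod 31); (23|31)=-1, (25|31)=+1; sign (−1)^0·-1^2·+1^0 = +1.
(a,b)_11: α=1, u≡8; β=2, v≡1 (mod 11); (8|11)=-1, (1|11)=+1; sign (−1)^0·-1^2·+1^1 = +1.
(39270, 5 / ℚ) ramifies at {2, 3, 7, 17}: a division algebra.

[2, 3, 7, 17]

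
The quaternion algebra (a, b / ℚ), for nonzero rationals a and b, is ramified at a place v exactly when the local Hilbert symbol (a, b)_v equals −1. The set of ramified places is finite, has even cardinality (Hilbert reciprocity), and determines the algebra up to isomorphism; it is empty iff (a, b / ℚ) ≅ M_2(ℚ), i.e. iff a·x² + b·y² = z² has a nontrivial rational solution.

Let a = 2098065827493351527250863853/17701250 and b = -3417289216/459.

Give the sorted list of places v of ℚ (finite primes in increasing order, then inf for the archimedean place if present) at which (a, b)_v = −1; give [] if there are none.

[3, 11]

Mod squares: a ≡ 506, b ≡ -1286934. Check v ∈ {∞, 2, 3, 5, 7, 11, 13, 17, 23, 31, 37}.
v=31: a=31^2·(≡5), b=31^1·(≡11) mod 31; (5|31)=+1, (11|31)=-1; (−1)^{2·1·15}·(+1)^1·(-1)^2 = +1.
v=13: a=13^4·(≡10), b=13^0·(≡9) mod 13; (10|13)=+1, (9|13)=+1; (−1)^{4·0·6}·(+1)^0·(+1)^4 = +1.
v=5: a=5^-4·(≡4), b=5^0·(≡1) mod 5; (4|5)=+1, (1|5)=+1; (−1)^{-4·0·2}·(+1)^0·(+1)^-4 = +1.
v=∞: 506 > 0 and -1286934 < 0  ⇒  (a,b)_∞ = +1.
v=7: a=7^-2·(≡2), b=7^0·(≡4) mod 7; (2|7)=+1, (4|7)=+1; (−1)^{-2·0·3}·(+1)^0·(+1)^-2 = +1.
v=23: a=23^7·(≡14), b=23^2·(≡9) mod 23; (14|23)=-1, (9|23)=+1; (−1)^{7·2·11}·(-1)^2·(+1)^7 = +1.
v=3: a=3^2·(≡2), b=3^-3·(≡1) mod 3; (2|3)=-1, (1|3)=+1; (−1)^{2·-3·1}·(-1)^-3·(+1)^2 = -1.
v=11: a=11^3·(≡2), b=11^1·(≡6) mod 11; (2|11)=-1, (6|11)=-1; (−1)^{3·1·5}·(-1)^1·(-1)^3 = -1.
v=17: a=17^-2·(≡2), b=17^-1·(≡9) mod 17; (2|17)=+1, (9|17)=+1; (−1)^{-2·-1·8}·(+1)^-1·(+1)^-2 = +1.
v=37: a=37^4·(≡11), b=37^1·(≡13) mod 37; (11|37)=+1, (13|37)=-1; (−1)^{4·1·18}·(+1)^1·(-1)^4 = +1.
v=2: v_2(a)=-1, v_2(b)=9; units ≡ 5, 5 (mod 8); ε·ε+αω+βω = 0·0+-1·1+9·1 ≡ 0  ⇒  (a,b)_2 = +1.
Ram(506, -1286934) = {3, 11}; no ℚ_3-point on the conic.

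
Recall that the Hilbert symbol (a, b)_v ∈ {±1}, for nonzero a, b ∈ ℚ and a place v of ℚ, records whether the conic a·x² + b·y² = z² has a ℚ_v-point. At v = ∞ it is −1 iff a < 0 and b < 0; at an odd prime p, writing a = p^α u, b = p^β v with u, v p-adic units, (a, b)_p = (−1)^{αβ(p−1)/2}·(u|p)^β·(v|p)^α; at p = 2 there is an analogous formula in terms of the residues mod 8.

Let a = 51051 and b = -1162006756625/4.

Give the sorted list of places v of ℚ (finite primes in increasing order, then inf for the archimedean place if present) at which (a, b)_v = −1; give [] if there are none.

(a, b) ≡ (51051, -65) mod (ℚ^×)²; places V = {2, 3, 5, 7, 11, 13, 17, ∞}.
(a,b)_7: α=1, u≡6; β=0, v≡5 (mod 7); (6|7)=-1, (5|7)=-1; sign (−1)^0·-1^0·-1^1 = -1.
(a,b)_17: α=1, u≡11; β=2, v≡10 (mod 17); (11|17)=-1, (10|17)=-1; sign (−1)^0·-1^2·-1^1 = -1.
(a,b)_5: α=0, u≡1; β=3, v≡3 (mod 5); (1|5)=+1, (3|5)=-1; sign (−1)^0·+1^3·-1^0 = +1.
(a,b)_3: α=1, u≡1; β=0, v≡1 (mod 3); (1|3)=+1, (1|3)=+1; sign (−1)^0·+1^0·+1^1 = +1.
(a,b)_13: α=1, u≡1; β=3, v≡8 (mod 13); (1|13)=+1, (8|13)=-1; sign (−1)^0·+1^3·-1^1 = -1.
(a,b)_2: α=0, β=-2; u≡3, v≡7 (mod 8); ε(u)ε(v)=1·1, αω(v)=0·0, βω(u)=-2·1; sum ≡ 1  ⇒  -1.
(a,b)_11: α=1, u≡10; β=4, v≡9 (mod 11); (10|11)=-1, (9|11)=+1; sign (−1)^0·-1^4·+1^1 = +1.
(a,b)_∞: sgn(51051)=+, sgn(-65)=−, so +1.
|Ram(51051, -65)| = 4, even; anisotropic at {2, 7, 13, 17}.

[2, 7, 13, 17]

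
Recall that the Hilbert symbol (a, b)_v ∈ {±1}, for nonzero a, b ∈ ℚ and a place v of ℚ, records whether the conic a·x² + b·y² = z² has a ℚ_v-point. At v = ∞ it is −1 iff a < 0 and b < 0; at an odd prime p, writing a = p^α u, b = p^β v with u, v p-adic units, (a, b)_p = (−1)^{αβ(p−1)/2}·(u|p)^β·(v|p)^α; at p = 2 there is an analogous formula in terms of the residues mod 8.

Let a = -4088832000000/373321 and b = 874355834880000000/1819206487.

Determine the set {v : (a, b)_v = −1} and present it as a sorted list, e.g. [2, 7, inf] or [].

Mod squares: a ≡ -33, b ≡ 35. Check v ∈ {∞, 2, 3, 5, 7, 11, 13, 47}.
v=7: a=7^0·(≡2), b=7^-7·(≡6) mod 7; (2|7)=+1, (6|7)=-1; (−1)^{0·-7·3}·(+1)^-7·(-1)^0 = +1.
v=13: a=13^-2·(≡7), b=13^0·(≡3) mod 13; (7|13)=-1, (3|13)=+1; (−1)^{-2·0·6}·(-1)^0·(+1)^-2 = +1.
v=3: a=3^1·(≡1), b=3^6·(≡2) mod 3; (1|3)=+1, (2|3)=-1; (−1)^{1·6·1}·(+1)^6·(-1)^1 = -1.
v=5: a=5^6·(≡2), b=5^7·(≡2) mod 5; (2|5)=-1, (2|5)=-1; (−1)^{6·7·2}·(-1)^7·(-1)^6 = -1.
v=∞: -33 < 0 and 35 > 0  ⇒  (a,b)_∞ = +1.
v=47: a=47^-2·(≡27), b=47^-2·(≡41) mod 47; (27|47)=+1, (41|47)=-1; (−1)^{-2·-2·23}·(+1)^-2·(-1)^-2 = +1.
v=2: v_2(a)=16, v_2(b)=20; units ≡ 7, 3 (mod 8); ε·ε+αω+βω = 1·1+16·1+20·0 ≡ 1  ⇒  (a,b)_2 = -1.
v=11: a=11^3·(≡10), b=11^4·(≡2) mod 11; (10|11)=-1, (2|11)=-1; (−1)^{3·4·5}·(-1)^4·(-1)^3 = -1.
Ram(-33, 35) = {2, 3, 5, 11}; no ℚ_2-point on the conic.

[2, 3, 5, 11]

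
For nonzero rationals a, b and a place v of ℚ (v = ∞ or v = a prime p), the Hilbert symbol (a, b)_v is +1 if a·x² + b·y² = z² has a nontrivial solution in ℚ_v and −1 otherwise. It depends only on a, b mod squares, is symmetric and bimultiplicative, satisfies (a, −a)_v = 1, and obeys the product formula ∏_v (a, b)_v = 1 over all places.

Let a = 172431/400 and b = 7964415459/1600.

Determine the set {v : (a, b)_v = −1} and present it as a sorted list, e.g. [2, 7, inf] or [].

[2, 11]

Mod squares: a ≡ 391, b ≡ 62491. Check v ∈ {∞, 2, 3, 5, 7, 11, 13, 17, 19, 23}.
v=19: a=19^0·(≡6), b=19^1·(≡8) mod 19; (6|19)=+1, (8|19)=-1; (−1)^{0·1·9}·(+1)^1·(-1)^0 = +1.
v=2: v_2(a)=-4, v_2(b)=-6; units ≡ 7, 3 (mod 8); ε·ε+αω+βω = 1·1+-4·1+-6·0 ≡ 1  ⇒  (a,b)_2 = -1.
v=5: a=5^-2·(≡1), b=5^-2·(≡1) mod 5; (1|5)=+1, (1|5)=+1; (−1)^{-2·-2·2}·(+1)^-2·(+1)^-2 = +1.
v=7: a=7^2·(≡5), b=7^2·(≡2) mod 7; (5|7)=-1, (2|7)=+1; (−1)^{2·2·3}·(-1)^2·(+1)^2 = +1.
v=∞: 391 > 0 and 62491 > 0  ⇒  (a,b)_∞ = +1.
v=23: a=23^1·(≡5), b=23^1·(≡12) mod 23; (5|23)=-1, (12|23)=+1; (−1)^{1·1·11}·(-1)^1·(+1)^1 = +1.
v=17: a=17^1·(≡5), b=17^2·(≡9) mod 17; (5|17)=-1, (9|17)=+1; (−1)^{1·2·8}·(-1)^2·(+1)^1 = +1.
v=13: a=13^0·(≡9), b=13^1·(≡9) mod 13; (9|13)=+1, (9|13)=+1; (−1)^{0·1·6}·(+1)^1·(+1)^0 = +1.
v=11: a=11^0·(≡7), b=11^1·(≡3) mod 11; (7|11)=-1, (3|11)=+1; (−1)^{0·1·5}·(-1)^1·(+1)^0 = -1.
v=3: a=3^2·(≡1), b=3^2·(≡1) mod 3; (1|3)=+1, (1|3)=+1; (−1)^{2·2·1}·(+1)^2·(+1)^2 = +1.
(391, 62491 / ℚ) ramifies at {2, 11}: a division algebra.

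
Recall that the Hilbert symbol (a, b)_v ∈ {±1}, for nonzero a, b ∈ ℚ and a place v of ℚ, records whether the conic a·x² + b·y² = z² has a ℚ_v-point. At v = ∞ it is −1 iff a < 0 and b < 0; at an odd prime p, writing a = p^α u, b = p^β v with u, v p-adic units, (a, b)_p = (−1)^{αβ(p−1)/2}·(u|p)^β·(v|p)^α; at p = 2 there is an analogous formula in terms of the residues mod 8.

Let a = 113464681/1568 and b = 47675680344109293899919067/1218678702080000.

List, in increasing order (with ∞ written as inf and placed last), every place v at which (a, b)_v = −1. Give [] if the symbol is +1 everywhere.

Mod squares: a ≡ 428978, b ≡ 2294. Check v ∈ {∞, 2, 5, 7, 11, 13, 17, 19, 23, 29, 31, 37}.
v=∞: 428978 > 0 and 2294 > 0  ⇒  (a,b)_∞ = +1.
v=2: v_2(a)=-5, v_2(b)=-17; units ≡ 1, 3 (mod 8); ε·ε+αω+βω = 0·1+-5·1+-17·0 ≡ 1  ⇒  (a,b)_2 = -1.
v=11: a=11^1·(≡3), b=11^4·(≡8) mod 11; (3|11)=+1, (8|11)=-1; (−1)^{1·4·5}·(+1)^4·(-1)^1 = -1.
v=17: a=17^1·(≡10), b=17^6·(≡9) mod 17; (10|17)=-1, (9|17)=+1; (−1)^{1·6·8}·(-1)^6·(+1)^1 = +1.
v=31: a=31^1·(≡11), b=31^3·(≡30) mod 31; (11|31)=-1, (30|31)=-1; (−1)^{1·3·15}·(-1)^3·(-1)^1 = -1.
v=5: a=5^0·(≡2), b=5^-4·(≡4) mod 5; (2|5)=-1, (4|5)=+1; (−1)^{0·-4·2}·(-1)^-4·(+1)^0 = +1.
v=7: a=7^-2·(≡2), b=7^-2·(≡3) mod 7; (2|7)=+1, (3|7)=-1; (−1)^{-2·-2·3}·(+1)^-2·(-1)^-2 = +1.
v=29: a=29^0·(≡3), b=29^-2·(≡15) mod 29; (3|29)=-1, (15|29)=-1; (−1)^{0·-2·14}·(-1)^-2·(-1)^0 = +1.
v=19: a=19^0·(≡12), b=19^-2·(≡3) mod 19; (12|19)=-1, (3|19)=-1; (−1)^{0·-2·9}·(-1)^-2·(-1)^0 = +1.
v=13: a=13^0·(≡12), b=13^2·(≡8) mod 13; (12|13)=+1, (8|13)=-1; (−1)^{0·2·6}·(+1)^2·(-1)^0 = +1.
v=23: a=23^2·(≡15), b=23^2·(≡5) mod 23; (15|23)=-1, (5|23)=-1; (−1)^{2·2·11}·(-1)^2·(-1)^2 = +1.
v=37: a=37^1·(≡17), b=37^3·(≡12) mod 37; (17|37)=-1, (12|37)=+1; (−1)^{1·3·18}·(-1)^3·(+1)^1 = -1.
|Ram(428978, 2294)| = 4, even; anisotropic at {2, 11, 31, 37}.

[2, 11, 31, 37]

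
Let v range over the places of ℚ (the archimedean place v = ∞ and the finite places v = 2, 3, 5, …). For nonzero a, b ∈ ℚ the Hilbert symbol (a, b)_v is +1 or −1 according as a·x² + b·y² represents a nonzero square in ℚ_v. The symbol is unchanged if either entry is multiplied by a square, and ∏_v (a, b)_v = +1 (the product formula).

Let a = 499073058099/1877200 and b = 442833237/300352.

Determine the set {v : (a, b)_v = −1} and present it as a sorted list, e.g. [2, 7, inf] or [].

Mod squares: a ≡ 143, b ≡ 3289. Check v ∈ {∞, 2, 3, 5, 7, 11, 13, 19, 23}.
v=5: a=5^-2·(≡3), b=5^0·(≡1) mod 5; (3|5)=-1, (1|5)=+1; (−1)^{-2·0·2}·(-1)^0·(+1)^-2 = +1.
v=11: a=11^1·(≡2), b=11^1·(≡8) mod 11; (2|11)=-1, (8|11)=-1; (−1)^{1·1·5}·(-1)^1·(-1)^1 = -1.
v=7: a=7^6·(≡3), b=7^4·(≡5) mod 7; (3|7)=-1, (5|7)=-1; (−1)^{6·4·3}·(-1)^4·(-1)^6 = +1.
v=∞: 143 > 0 and 3289 > 0  ⇒  (a,b)_∞ = +1.
v=19: a=19^-2·(≡10), b=19^-2·(≡12) mod 19; (10|19)=-1, (12|19)=-1; (−1)^{-2·-2·9}·(-1)^-2·(-1)^-2 = +1.
v=13: a=13^-1·(≡2), b=13^-1·(≡5) mod 13; (2|13)=-1, (5|13)=-1; (−1)^{-1·-1·6}·(-1)^-1·(-1)^-1 = +1.
v=23: a=23^2·(≡22), b=23^1·(≡19) mod 23; (22|23)=-1, (19|23)=-1; (−1)^{2·1·11}·(-1)^1·(-1)^2 = -1.
v=3: a=3^6·(≡2), b=3^6·(≡1) mod 3; (2|3)=-1, (1|3)=+1; (−1)^{6·6·1}·(-1)^6·(+1)^6 = +1.
v=2: v_2(a)=-4, v_2(b)=-6; units ≡ 7, 1 (mod 8); ε·ε+αω+βω = 1·0+-4·0+-6·0 ≡ 0  ⇒  (a,b)_2 = +1.
(143, 3289 / ℚ) ramifies at {11, 23}: a division algebra.

[11, 23]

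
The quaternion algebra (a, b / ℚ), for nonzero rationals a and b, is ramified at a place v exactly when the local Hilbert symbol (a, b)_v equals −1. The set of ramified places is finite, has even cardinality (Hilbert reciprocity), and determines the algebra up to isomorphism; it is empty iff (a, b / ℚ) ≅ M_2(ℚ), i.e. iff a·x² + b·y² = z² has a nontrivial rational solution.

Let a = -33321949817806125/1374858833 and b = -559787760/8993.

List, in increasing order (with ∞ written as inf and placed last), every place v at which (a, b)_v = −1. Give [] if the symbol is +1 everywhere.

Mod squares: a ≡ -85, b ≡ -149855. Check v ∈ {∞, 2, 3, 5, 7, 17, 23, 41, 43}.
v=41: a=41^2·(≡34), b=41^1·(≡27) mod 41; (34|41)=-1, (27|41)=-1; (−1)^{2·1·20}·(-1)^1·(-1)^2 = -1.
v=17: a=17^-3·(≡12), b=17^-1·(≡2) mod 17; (12|17)=-1, (2|17)=+1; (−1)^{-3·-1·8}·(-1)^-1·(+1)^-3 = -1.
v=∞: -85 < 0 and -149855 < 0  ⇒  (a,b)_∞ = -1.
v=3: a=3^6·(≡2), b=3^4·(≡1) mod 3; (2|3)=-1, (1|3)=+1; (−1)^{6·4·1}·(-1)^4·(+1)^6 = +1.
v=5: a=5^3·(≡2), b=5^1·(≡1) mod 5; (2|5)=-1, (1|5)=+1; (−1)^{3·1·2}·(-1)^1·(+1)^3 = -1.
v=23: a=23^-4·(≡15), b=23^-2·(≡1) mod 23; (15|23)=-1, (1|23)=+1; (−1)^{-4·-2·11}·(-1)^-2·(+1)^-4 = +1.
v=7: a=7^6·(≡3), b=7^2·(≡1) mod 7; (3|7)=-1, (1|7)=+1; (−1)^{6·2·3}·(-1)^2·(+1)^6 = +1.
v=2: v_2(a)=0, v_2(b)=4; units ≡ 3, 1 (mod 8); ε·ε+αω+βω = 1·0+0·0+4·1 ≡ 0  ⇒  (a,b)_2 = +1.
v=43: a=43^2·(≡14), b=43^1·(≡17) mod 43; (14|43)=+1, (17|43)=+1; (−1)^{2·1·21}·(+1)^1·(+1)^2 = +1.
Ram(-85, -149855) = {5, 17, 41, ∞}; no ℚ_5-point on the conic.

[5, 17, 41, inf]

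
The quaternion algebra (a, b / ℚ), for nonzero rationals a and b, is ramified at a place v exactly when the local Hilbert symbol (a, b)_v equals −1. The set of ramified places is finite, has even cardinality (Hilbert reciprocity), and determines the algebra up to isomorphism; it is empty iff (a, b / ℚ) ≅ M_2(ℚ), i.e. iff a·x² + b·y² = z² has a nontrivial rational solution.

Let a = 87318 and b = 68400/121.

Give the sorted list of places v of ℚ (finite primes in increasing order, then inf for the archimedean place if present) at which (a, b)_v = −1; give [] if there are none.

[11, 19]

Mod squares: a ≡ 22, b ≡ 19. Check v ∈ {∞, 2, 3, 5, 7, 11, 19}.
v=7: a=7^2·(≡4), b=7^0·(≡5) mod 7; (4|7)=+1, (5|7)=-1; (−1)^{2·0·3}·(+1)^0·(-1)^2 = +1.
v=2: v_2(a)=1, v_2(b)=4; units ≡ 3, 3 (mod 8); ε·ε+αω+βω = 1·1+1·1+4·1 ≡ 0  ⇒  (a,b)_2 = +1.
v=5: a=5^0·(≡3), b=5^2·(≡1) mod 5; (3|5)=-1, (1|5)=+1; (−1)^{0·2·2}·(-1)^2·(+1)^0 = +1.
v=∞: 22 > 0 and 19 > 0  ⇒  (a,b)_∞ = +1.
v=3: a=3^4·(≡1), b=3^2·(≡1) mod 3; (1|3)=+1, (1|3)=+1; (−1)^{4·2·1}·(+1)^2·(+1)^4 = +1.
v=19: a=19^0·(≡13), b=19^1·(≡4) mod 19; (13|19)=-1, (4|19)=+1; (−1)^{0·1·9}·(-1)^1·(+1)^0 = -1.
v=11: a=11^1·(≡7), b=11^-2·(≡2) mod 11; (7|11)=-1, (2|11)=-1; (−1)^{1·-2·5}·(-1)^-2·(-1)^1 = -1.
|Ram(22, 19)| = 2, even; anisotropic at {11, 19}.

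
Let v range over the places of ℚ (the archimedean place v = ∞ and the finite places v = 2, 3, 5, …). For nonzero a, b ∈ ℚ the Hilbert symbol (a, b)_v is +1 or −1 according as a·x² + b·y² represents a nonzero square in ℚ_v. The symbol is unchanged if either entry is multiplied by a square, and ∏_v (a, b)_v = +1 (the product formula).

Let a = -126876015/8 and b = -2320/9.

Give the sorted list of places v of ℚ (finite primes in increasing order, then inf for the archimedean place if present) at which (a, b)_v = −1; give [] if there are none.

[43, inf]

Mod squares: a ≡ -28194670, b ≡ -145. Check v ∈ {∞, 2, 3, 5, 7, 17, 19, 29, 43}.
v=43: a=43^1·(≡23), b=43^0·(≡5) mod 43; (23|43)=+1, (5|43)=-1; (−1)^{1·0·21}·(+1)^0·(-1)^1 = -1.
v=7: a=7^1·(≡4), b=7^0·(≡2) mod 7; (4|7)=+1, (2|7)=+1; (−1)^{1·0·3}·(+1)^0·(+1)^1 = +1.
v=19: a=19^1·(≡14), b=19^0·(≡4) mod 19; (14|19)=-1, (4|19)=+1; (−1)^{1·0·9}·(-1)^0·(+1)^1 = +1.
v=∞: -28194670 < 0 and -145 < 0  ⇒  (a,b)_∞ = -1.
v=17: a=17^1·(≡12), b=17^0·(≡1) mod 17; (12|17)=-1, (1|17)=+1; (−1)^{1·0·8}·(-1)^0·(+1)^1 = +1.
v=5: a=5^1·(≡4), b=5^1·(≡4) mod 5; (4|5)=+1, (4|5)=+1; (−1)^{1·1·2}·(+1)^1·(+1)^1 = +1.
v=2: v_2(a)=-3, v_2(b)=4; units ≡ 1, 7 (mod 8); ε·ε+αω+βω = 0·1+-3·0+4·0 ≡ 0  ⇒  (a,b)_2 = +1.
v=3: a=3^2·(≡2), b=3^-2·(≡2) mod 3; (2|3)=-1, (2|3)=-1; (−1)^{2·-2·1}·(-1)^-2·(-1)^2 = +1.
v=29: a=29^1·(≡28), b=29^1·(≡4) mod 29; (28|29)=+1, (4|29)=+1; (−1)^{1·1·14}·(+1)^1·(+1)^1 = +1.
|Ram(-28194670, -145)| = 2, even; anisotropic at {43, ∞}.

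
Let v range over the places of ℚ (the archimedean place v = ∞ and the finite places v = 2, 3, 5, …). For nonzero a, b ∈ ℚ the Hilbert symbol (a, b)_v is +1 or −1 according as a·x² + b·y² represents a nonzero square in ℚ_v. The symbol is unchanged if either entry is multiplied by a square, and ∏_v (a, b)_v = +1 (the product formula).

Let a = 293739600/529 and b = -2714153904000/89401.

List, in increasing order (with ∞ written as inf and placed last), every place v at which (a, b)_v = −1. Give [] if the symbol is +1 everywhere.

Mod squares: a ≡ 21, b ≡ -110. Check v ∈ {∞, 2, 3, 5, 7, 11, 13, 17, 23}.
v=2: v_2(a)=4, v_2(b)=7; units ≡ 5, 1 (mod 8); ε·ε+αω+βω = 0·0+4·0+7·1 ≡ 1  ⇒  (a,b)_2 = -1.
v=11: a=11^2·(≡10), b=11^3·(≡1) mod 11; (10|11)=-1, (1|11)=+1; (−1)^{2·3·5}·(-1)^3·(+1)^2 = -1.
v=7: a=7^1·(≡3), b=7^2·(≡2) mod 7; (3|7)=-1, (2|7)=+1; (−1)^{1·2·3}·(-1)^2·(+1)^1 = +1.
v=∞: 21 > 0 and -110 < 0  ⇒  (a,b)_∞ = +1.
v=17: a=17^2·(≡2), b=17^2·(≡1) mod 17; (2|17)=+1, (1|17)=+1; (−1)^{2·2·8}·(+1)^2·(+1)^2 = +1.
v=5: a=5^2·(≡1), b=5^3·(≡3) mod 5; (1|5)=+1, (3|5)=-1; (−1)^{2·3·2}·(+1)^3·(-1)^2 = +1.
v=13: a=13^0·(≡7), b=13^-2·(≡8) mod 13; (7|13)=-1, (8|13)=-1; (−1)^{0·-2·6}·(-1)^-2·(-1)^0 = +1.
v=3: a=3^1·(≡1), b=3^2·(≡1) mod 3; (1|3)=+1, (1|3)=+1; (−1)^{1·2·1}·(+1)^2·(+1)^1 = +1.
v=23: a=23^-2·(≡22), b=23^-2·(≡5) mod 23; (22|23)=-1, (5|23)=-1; (−1)^{-2·-2·11}·(-1)^-2·(-1)^-2 = +1.
(21, -110 / ℚ) ramifies at {2, 11}: a division algebra.

[2, 11]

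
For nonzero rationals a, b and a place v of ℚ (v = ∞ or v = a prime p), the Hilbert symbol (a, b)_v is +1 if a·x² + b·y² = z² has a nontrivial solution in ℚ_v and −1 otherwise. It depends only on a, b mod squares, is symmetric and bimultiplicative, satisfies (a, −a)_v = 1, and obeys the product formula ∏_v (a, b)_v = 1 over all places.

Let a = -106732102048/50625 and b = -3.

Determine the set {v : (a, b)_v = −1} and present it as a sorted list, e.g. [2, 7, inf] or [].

Mod squares: a ≡ -190762, b ≡ -3. Check v ∈ {∞, 2, 3, 5, 11, 13, 17, 23, 29}.
v=17: a=17^2·(≡7), b=17^0·(≡14) mod 17; (7|17)=-1, (14|17)=-1; (−1)^{2·0·8}·(-1)^0·(-1)^2 = +1.
v=11: a=11^3·(≡3), b=11^0·(≡8) mod 11; (3|11)=+1, (8|11)=-1; (−1)^{3·0·5}·(+1)^0·(-1)^3 = -1.
v=29: a=29^1·(≡9), b=29^0·(≡26) mod 29; (9|29)=+1, (26|29)=-1; (−1)^{1·0·14}·(+1)^0·(-1)^1 = -1.
v=2: v_2(a)=5, v_2(b)=0; units ≡ 3, 5 (mod 8); ε·ε+αω+βω = 1·0+5·1+0·1 ≡ 1  ⇒  (a,b)_2 = -1.
v=3: a=3^-4·(≡2), b=3^1·(≡2) mod 3; (2|3)=-1, (2|3)=-1; (−1)^{-4·1·1}·(-1)^1·(-1)^-4 = -1.
v=∞: -190762 < 0 and -3 < 0  ⇒  (a,b)_∞ = -1.
v=5: a=5^-4·(≡2), b=5^0·(≡2) mod 5; (2|5)=-1, (2|5)=-1; (−1)^{-4·0·2}·(-1)^0·(-1)^-4 = +1.
v=13: a=13^1·(≡10), b=13^0·(≡10) mod 13; (10|13)=+1, (10|13)=+1; (−1)^{1·0·6}·(+1)^0·(+1)^1 = +1.
v=23: a=23^1·(≡4), b=23^0·(≡20) mod 23; (4|23)=+1, (20|23)=-1; (−1)^{1·0·11}·(+1)^0·(-1)^1 = -1.
Ram(-190762, -3) = {2, 3, 11, 23, 29, ∞}; no ℚ_2-point on the conic.

[2, 3, 11, 23, 29, inf]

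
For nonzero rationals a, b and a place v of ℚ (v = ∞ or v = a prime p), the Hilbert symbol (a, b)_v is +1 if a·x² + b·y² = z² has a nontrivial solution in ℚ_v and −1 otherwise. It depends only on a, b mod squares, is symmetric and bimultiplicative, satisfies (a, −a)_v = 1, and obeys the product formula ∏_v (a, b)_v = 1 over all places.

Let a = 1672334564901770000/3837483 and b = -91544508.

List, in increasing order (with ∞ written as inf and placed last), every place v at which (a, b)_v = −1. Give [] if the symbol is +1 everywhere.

Mod squares: a ≡ 51, b ≡ -4807. Check v ∈ {∞, 2, 3, 5, 7, 11, 13, 17, 19, 23, 29}.
v=7: a=7^4·(≡2), b=7^0·(≡1) mod 7; (2|7)=+1, (1|7)=+1; (−1)^{4·0·3}·(+1)^0·(+1)^4 = +1.
v=13: a=13^-2·(≡4), b=13^0·(≡10) mod 13; (4|13)=+1, (10|13)=+1; (−1)^{-2·0·6}·(+1)^0·(+1)^-2 = +1.
v=23: a=23^4·(≡7), b=23^3·(≡20) mod 23; (7|23)=-1, (20|23)=-1; (−1)^{4·3·11}·(-1)^3·(-1)^4 = -1.
v=3: a=3^-3·(≡2), b=3^2·(≡2) mod 3; (2|3)=-1, (2|3)=-1; (−1)^{-3·2·1}·(-1)^2·(-1)^-3 = -1.
v=19: a=19^0·(≡8), b=19^1·(≡2) mod 19; (8|19)=-1, (2|19)=-1; (−1)^{0·1·9}·(-1)^1·(-1)^0 = -1.
v=11: a=11^4·(≡7), b=11^1·(≡9) mod 11; (7|11)=-1, (9|11)=+1; (−1)^{4·1·5}·(-1)^1·(+1)^4 = -1.
v=∞: 51 > 0 and -4807 < 0  ⇒  (a,b)_∞ = +1.
v=5: a=5^4·(≡4), b=5^0·(≡2) mod 5; (4|5)=+1, (2|5)=-1; (−1)^{4·0·2}·(+1)^0·(-1)^4 = +1.
v=29: a=29^-2·(≡9), b=29^0·(≡24) mod 29; (9|29)=+1, (24|29)=+1; (−1)^{-2·0·14}·(+1)^0·(+1)^-2 = +1.
v=17: a=17^1·(≡7), b=17^0·(≡16) mod 17; (7|17)=-1, (16|17)=+1; (−1)^{1·0·8}·(-1)^0·(+1)^1 = +1.
v=2: v_2(a)=4, v_2(b)=2; units ≡ 3, 1 (mod 8); ε·ε+αω+βω = 1·0+4·0+2·1 ≡ 0  ⇒  (a,b)_2 = +1.
Ram(51, -4807) = {3, 11, 19, 23}; no ℚ_3-point on the conic.

[3, 11, 19, 23]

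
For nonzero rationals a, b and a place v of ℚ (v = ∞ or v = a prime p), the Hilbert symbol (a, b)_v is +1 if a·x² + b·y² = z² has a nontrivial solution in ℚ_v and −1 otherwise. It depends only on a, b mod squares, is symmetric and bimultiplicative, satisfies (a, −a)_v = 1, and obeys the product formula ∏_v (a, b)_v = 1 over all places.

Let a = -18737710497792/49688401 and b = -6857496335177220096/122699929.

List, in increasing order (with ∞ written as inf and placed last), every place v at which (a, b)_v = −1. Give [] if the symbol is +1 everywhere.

[3, 11, 13, inf]

Mod squares: a ≡ -7293, b ≡ -34. Check v ∈ {∞, 2, 3, 7, 11, 13, 17, 19, 53}.
v=53: a=53^-2·(≡51), b=53^-2·(≡48) mod 53; (51|53)=-1, (48|53)=-1; (−1)^{-2·-2·26}·(-1)^-2·(-1)^-2 = +1.
v=∞: -7293 < 0 and -34 < 0  ⇒  (a,b)_∞ = -1.
v=7: a=7^-2·(≡1), b=7^4·(≡2) mod 7; (1|7)=+1, (2|7)=+1; (−1)^{-2·4·3}·(+1)^4·(+1)^-2 = +1.
v=13: a=13^1·(≡7), b=13^2·(≡7) mod 13; (7|13)=-1, (7|13)=-1; (−1)^{1·2·6}·(-1)^2·(-1)^1 = -1.
v=2: v_2(a)=18, v_2(b)=19; units ≡ 3, 7 (mod 8); ε·ε+αω+βω = 1·1+18·0+19·1 ≡ 0  ⇒  (a,b)_2 = +1.
v=3: a=3^5·(≡2), b=3^8·(≡2) mod 3; (2|3)=-1, (2|3)=-1; (−1)^{5·8·1}·(-1)^8·(-1)^5 = -1.
v=17: a=17^1·(≡13), b=17^3·(≡16) mod 17; (13|17)=+1, (16|17)=+1; (−1)^{1·3·8}·(+1)^3·(+1)^1 = +1.
v=11: a=11^3·(≡2), b=11^-2·(≡7) mod 11; (2|11)=-1, (7|11)=-1; (−1)^{3·-2·5}·(-1)^-2·(-1)^3 = -1.
v=19: a=19^-2·(≡2), b=19^-2·(≡7) mod 19; (2|19)=-1, (7|19)=+1; (−1)^{-2·-2·9}·(-1)^-2·(+1)^-2 = +1.
|Ram(-7293, -34)| = 4, even; anisotropic at {3, 11, 13, ∞}.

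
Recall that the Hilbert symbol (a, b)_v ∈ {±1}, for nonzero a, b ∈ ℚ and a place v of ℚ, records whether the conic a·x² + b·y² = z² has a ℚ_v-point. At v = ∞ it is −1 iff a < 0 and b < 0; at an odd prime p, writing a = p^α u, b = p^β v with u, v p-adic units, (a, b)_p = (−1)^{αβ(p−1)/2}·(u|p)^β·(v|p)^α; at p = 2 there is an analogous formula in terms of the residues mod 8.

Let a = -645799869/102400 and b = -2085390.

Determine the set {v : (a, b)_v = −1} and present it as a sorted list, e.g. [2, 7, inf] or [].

[2, 17, 29, inf]

(a, b) ≡ (-29, -231710) mod (ℚ^×)²; places V = {2, 3, 5, 11, 13, 17, 29, 47, ∞}.
(a,b)_∞: sgn(-29)=−, sgn(-231710)=−, so -1.
(a,b)_5: α=-2, u≡1; β=1, v≡2 (mod 5); (1|5)=+1, (2|5)=-1; sign (−1)^0·+1^1·-1^-2 = +1.
(a,b)_47: α=0, u≡28; β=1, v≡45 (mod 47); (28|47)=+1, (45|47)=-1; sign (−1)^0·+1^1·-1^0 = +1.
(a,b)_3: α=2, u≡1; β=2, v≡1 (mod 3); (1|3)=+1, (1|3)=+1; sign (−1)^0·+1^2·+1^2 = +1.
(a,b)_29: α=1, u≡23; β=1, v≡10 (mod 29); (23|29)=+1, (10|29)=-1; sign (−1)^0·+1^1·-1^1 = -1.
(a,b)_2: α=-12, β=1; u≡3, v≡1 (mod 8); ε(u)ε(v)=1·0, αω(v)=-12·0, βω(u)=1·1; sum ≡ 1  ⇒  -1.
(a,b)_11: α=4, u≡1; β=0, v≡1 (mod 11); (1|11)=+1, (1|11)=+1; sign (−1)^0·+1^0·+1^4 = +1.
(a,b)_17: α=0, u≡14; β=1, v≡2 (mod 17); (14|17)=-1, (2|17)=+1; sign (−1)^0·-1^1·+1^0 = -1.
(a,b)_13: α=2, u≡3; β=0, v≡5 (mod 13); (3|13)=+1, (5|13)=-1; sign (−1)^0·+1^0·-1^2 = +1.
|Ram(-29, -231710)| = 4, even; anisotropic at {2, 17, 29, ∞}.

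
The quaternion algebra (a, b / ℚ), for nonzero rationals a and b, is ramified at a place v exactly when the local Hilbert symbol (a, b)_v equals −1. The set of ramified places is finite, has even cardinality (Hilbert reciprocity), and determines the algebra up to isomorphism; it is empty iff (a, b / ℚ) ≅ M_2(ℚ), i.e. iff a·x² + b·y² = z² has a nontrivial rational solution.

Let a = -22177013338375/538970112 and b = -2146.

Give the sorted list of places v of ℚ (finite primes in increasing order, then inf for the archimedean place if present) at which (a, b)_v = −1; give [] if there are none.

Mod squares: a ≡ -2030, b ≡ -2146. Check v ∈ {∞, 2, 3, 5, 7, 17, 19, 29, 37, 47}.
v=47: a=47^2·(≡39), b=47^0·(≡16) mod 47; (39|47)=-1, (16|47)=+1; (−1)^{2·0·23}·(-1)^0·(+1)^2 = +1.
v=3: a=3^-6·(≡1), b=3^0·(≡2) mod 3; (1|3)=+1, (2|3)=-1; (−1)^{-6·0·1}·(+1)^0·(-1)^-6 = +1.
v=7: a=7^1·(≡2), b=7^0·(≡3) mod 7; (2|7)=+1, (3|7)=-1; (−1)^{1·0·3}·(+1)^0·(-1)^1 = -1.
v=17: a=17^2·(≡12), b=17^0·(≡13) mod 17; (12|17)=-1, (13|17)=+1; (−1)^{2·0·8}·(-1)^0·(+1)^2 = +1.
v=29: a=29^1·(≡26), b=29^1·(≡13) mod 29; (26|29)=-1, (13|29)=+1; (−1)^{1·1·14}·(-1)^1·(+1)^1 = -1.
v=2: v_2(a)=-11, v_2(b)=1; units ≡ 1, 7 (mod 8); ε·ε+αω+βω = 0·1+-11·0+1·0 ≡ 0  ⇒  (a,b)_2 = +1.
v=∞: -2030 < 0 and -2146 < 0  ⇒  (a,b)_∞ = -1.
v=37: a=37^2·(≡2), b=37^1·(≡16) mod 37; (2|37)=-1, (16|37)=+1; (−1)^{2·1·18}·(-1)^1·(+1)^2 = -1.
v=5: a=5^3·(≡4), b=5^0·(≡4) mod 5; (4|5)=+1, (4|5)=+1; (−1)^{3·0·2}·(+1)^0·(+1)^3 = +1.
v=19: a=19^-2·(≡18), b=19^0·(≡1) mod 19; (18|19)=-1, (1|19)=+1; (−1)^{-2·0·9}·(-1)^0·(+1)^-2 = +1.
|Ram(-2030, -2146)| = 4, even; anisotropic at {7, 29, 37, ∞}.

[7, 29, 37, inf]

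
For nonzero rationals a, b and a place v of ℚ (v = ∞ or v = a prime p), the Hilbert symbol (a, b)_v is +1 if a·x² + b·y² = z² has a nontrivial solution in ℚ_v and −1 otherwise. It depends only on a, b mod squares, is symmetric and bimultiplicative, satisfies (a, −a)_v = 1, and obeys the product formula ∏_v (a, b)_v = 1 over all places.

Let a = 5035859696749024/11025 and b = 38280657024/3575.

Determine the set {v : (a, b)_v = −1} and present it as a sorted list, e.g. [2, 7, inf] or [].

[2, 13, 29, 31]

(a, b) ≡ (66526, 771342) mod (ℚ^×)²; places V = {2, 3, 5, 7, 11, 13, 29, 31, 37, ∞}.
(a,b)_29: α=1, u≡8; β=1, v≡24 (mod 29); (8|29)=-1, (24|29)=+1; sign (−1)^0·-1^1·+1^1 = -1.
(a,b)_∞: sgn(66526)=+, sgn(771342)=+, so +1.
(a,b)_11: α=2, u≡1; β=-1, v≡10 (mod 11); (1|11)=+1, (10|11)=-1; sign (−1)^0·+1^-1·-1^2 = +1.
(a,b)_5: α=-2, u≡4; β=-2, v≡3 (mod 5); (4|5)=+1, (3|5)=-1; sign (−1)^0·+1^-2·-1^-2 = +1.
(a,b)_7: α=-2, u≡3; β=0, v≡3 (mod 7); (3|7)=-1, (3|7)=-1; sign (−1)^0·-1^0·-1^-2 = +1.
(a,b)_3: α=-2, u≡1; β=5, v≡2 (mod 3); (1|3)=+1, (2|3)=-1; sign (−1)^0·+1^5·-1^-2 = +1.
(a,b)_37: α=3, u≡15; β=2, v≡34 (mod 37); (15|37)=-1, (34|37)=+1; sign (−1)^0·-1^2·+1^3 = +1.
(a,b)_31: α=1, u≡28; β=1, v≡20 (mod 31); (28|31)=+1, (20|31)=+1; sign (−1)^1·+1^1·+1^1 = -1.
(a,b)_13: α=4, u≡6; β=-1, v≡6 (mod 13); (6|13)=-1, (6|13)=-1; sign (−1)^0·-1^-1·-1^4 = -1.
(a,b)_2: α=5, β=7; u≡7, v≡7 (mod 8); ε(u)ε(v)=1·1, αω(v)=5·0, βω(u)=7·0; sum ≡ 1  ⇒  -1.
Ram(66526, 771342) = {2, 13, 29, 31}; no ℚ_2-point on the conic.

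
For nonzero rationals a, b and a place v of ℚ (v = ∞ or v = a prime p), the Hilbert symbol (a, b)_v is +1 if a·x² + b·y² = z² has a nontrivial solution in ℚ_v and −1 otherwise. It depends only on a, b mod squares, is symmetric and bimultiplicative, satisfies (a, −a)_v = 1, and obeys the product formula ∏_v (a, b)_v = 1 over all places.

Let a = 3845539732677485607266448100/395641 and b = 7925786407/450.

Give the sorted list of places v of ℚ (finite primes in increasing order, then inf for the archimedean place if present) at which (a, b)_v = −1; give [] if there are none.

(a, b) ≡ (33649, 14) mod (ℚ^×)²; places V = {2, 3, 5, 7, 11, 17, 19, 23, 37, ∞}.
(a,b)_2: α=2, β=-1; u≡1, v≡7 (mod 8); ε(u)ε(v)=0·1, αω(v)=2·0, βω(u)=-1·0; sum ≡ 0  ⇒  +1.
(a,b)_37: α=-2, u≡26; β=0, v≡15 (mod 37); (26|37)=+1, (15|37)=-1; sign (−1)^0·+1^0·-1^-2 = +1.
(a,b)_17: α=-2, u≡10; β=0, v≡6 (mod 17); (10|17)=-1, (6|17)=-1; sign (−1)^0·-1^0·-1^-2 = +1.
(a,b)_5: α=2, u≡4; β=-2, v≡4 (mod 5); (4|5)=+1, (4|5)=+1; sign (−1)^0·+1^-2·+1^2 = +1.
(a,b)_7: α=3, u≡6; β=3, v≡2 (mod 7); (6|7)=-1, (2|7)=+1; sign (−1)^1·-1^3·+1^3 = +1.
(a,b)_19: α=7, u≡1; β=2, v≡13 (mod 19); (1|19)=+1, (13|19)=-1; sign (−1)^0·+1^2·-1^7 = -1.
(a,b)_11: α=7, u≡1; β=2, v≡4 (mod 11); (1|11)=+1, (4|11)=+1; sign (−1)^0·+1^2·+1^7 = +1.
(a,b)_∞: sgn(33649)=+, sgn(14)=+, so +1.
(a,b)_23: α=5, u≡14; β=2, v≡10 (mod 23); (14|23)=-1, (10|23)=-1; sign (−1)^0·-1^2·-1^5 = -1.
(a,b)_3: α=0, u≡1; β=-2, v≡2 (mod 3); (1|3)=+1, (2|3)=-1; sign (−1)^0·+1^-2·-1^0 = +1.
Ram(33649, 14) = {19, 23}; no ℚ_19-point on the conic.

[19, 23]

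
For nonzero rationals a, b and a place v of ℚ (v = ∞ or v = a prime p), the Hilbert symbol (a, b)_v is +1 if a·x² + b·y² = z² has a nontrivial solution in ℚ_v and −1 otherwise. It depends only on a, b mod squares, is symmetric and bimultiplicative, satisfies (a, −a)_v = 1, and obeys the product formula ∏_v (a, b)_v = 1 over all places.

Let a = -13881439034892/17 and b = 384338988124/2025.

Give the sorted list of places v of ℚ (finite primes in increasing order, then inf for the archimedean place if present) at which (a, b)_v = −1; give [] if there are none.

[13, 17, 19, 23]

(a, b) ≡ (-121771, 676039) mod (ℚ^×)²; places V = {2, 3, 5, 7, 11, 13, 17, 19, 23, 29, ∞}.
(a,b)_23: α=2, u≡11; β=1, v≡21 (mod 23); (11|23)=-1, (21|23)=-1; sign (−1)^0·-1^1·-1^2 = -1.
(a,b)_2: α=2, β=2; u≡5, v≡7 (mod 8); ε(u)ε(v)=0·1, αω(v)=2·0, βω(u)=2·1; sum ≡ 0  ⇒  +1.
(a,b)_29: α=3, u≡9; β=2, v≡22 (mod 29); (9|29)=+1, (22|29)=+1; sign (−1)^0·+1^2·+1^3 = +1.
(a,b)_17: α=-1, u≡7; β=1, v≡4 (mod 17); (7|17)=-1, (4|17)=+1; sign (−1)^0·-1^1·+1^-1 = -1.
(a,b)_13: α=1, u≡6; β=3, v≡3 (mod 13); (6|13)=-1, (3|13)=+1; sign (−1)^0·-1^3·+1^1 = -1.
(a,b)_7: α=0, u≡4; β=1, v≡3 (mod 7); (4|7)=+1, (3|7)=-1; sign (−1)^0·+1^1·-1^0 = +1.
(a,b)_3: α=2, u≡2; β=-4, v≡1 (mod 3); (2|3)=-1, (1|3)=+1; sign (−1)^0·-1^-4·+1^2 = +1.
(a,b)_∞: sgn(-121771)=−, sgn(676039)=+, so +1.
(a,b)_11: α=2, u≡6; β=0, v≡3 (mod 11); (6|11)=-1, (3|11)=+1; sign (−1)^0·-1^0·+1^2 = +1.
(a,b)_19: α=1, u≡8; β=1, v≡8 (mod 19); (8|19)=-1, (8|19)=-1; sign (−1)^1·-1^1·-1^1 = -1.
(a,b)_5: α=0, u≡4; β=-2, v≡4 (mod 5); (4|5)=+1, (4|5)=+1; sign (−1)^0·+1^-2·+1^0 = +1.
(-121771, 676039 / ℚ) ramifies at {13, 17, 19, 23}: a division algebra.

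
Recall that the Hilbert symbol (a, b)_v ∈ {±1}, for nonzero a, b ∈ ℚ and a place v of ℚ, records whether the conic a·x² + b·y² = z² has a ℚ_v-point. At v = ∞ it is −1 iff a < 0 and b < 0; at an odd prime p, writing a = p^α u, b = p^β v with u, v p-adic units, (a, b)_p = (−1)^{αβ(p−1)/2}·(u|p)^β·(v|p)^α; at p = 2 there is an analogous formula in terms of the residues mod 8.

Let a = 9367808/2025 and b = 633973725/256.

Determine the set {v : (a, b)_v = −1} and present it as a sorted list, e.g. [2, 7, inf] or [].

[11, 23]

Mod squares: a ≡ 36593, b ≡ 2817661. Check v ∈ {∞, 2, 3, 5, 7, 11, 23, 37, 43}.
v=43: a=43^1·(≡26), b=43^1·(≡25) mod 43; (26|43)=-1, (25|43)=+1; (−1)^{1·1·21}·(-1)^1·(+1)^1 = +1.
v=23: a=23^1·(≡12), b=23^1·(≡8) mod 23; (12|23)=+1, (8|23)=+1; (−1)^{1·1·11}·(+1)^1·(+1)^1 = -1.
v=5: a=5^-2·(≡3), b=5^2·(≡4) mod 5; (3|5)=-1, (4|5)=+1; (−1)^{-2·2·2}·(-1)^2·(+1)^-2 = +1.
v=3: a=3^-4·(≡2), b=3^2·(≡1) mod 3; (2|3)=-1, (1|3)=+1; (−1)^{-4·2·1}·(-1)^2·(+1)^-4 = +1.
v=37: a=37^1·(≡34), b=37^1·(≡30) mod 37; (34|37)=+1, (30|37)=+1; (−1)^{1·1·18}·(+1)^1·(+1)^1 = +1.
v=11: a=11^0·(≡10), b=11^1·(≡1) mod 11; (10|11)=-1, (1|11)=+1; (−1)^{0·1·5}·(-1)^1·(+1)^0 = -1.
v=∞: 36593 > 0 and 2817661 > 0  ⇒  (a,b)_∞ = +1.
v=2: v_2(a)=8, v_2(b)=-8; units ≡ 1, 5 (mod 8); ε·ε+αω+βω = 0·0+8·1+-8·0 ≡ 0  ⇒  (a,b)_2 = +1.
v=7: a=7^0·(≡1), b=7^1·(≡4) mod 7; (1|7)=+1, (4|7)=+1; (−1)^{0·1·3}·(+1)^1·(+1)^0 = +1.
|Ram(36593, 2817661)| = 2, even; anisotropic at {11, 23}.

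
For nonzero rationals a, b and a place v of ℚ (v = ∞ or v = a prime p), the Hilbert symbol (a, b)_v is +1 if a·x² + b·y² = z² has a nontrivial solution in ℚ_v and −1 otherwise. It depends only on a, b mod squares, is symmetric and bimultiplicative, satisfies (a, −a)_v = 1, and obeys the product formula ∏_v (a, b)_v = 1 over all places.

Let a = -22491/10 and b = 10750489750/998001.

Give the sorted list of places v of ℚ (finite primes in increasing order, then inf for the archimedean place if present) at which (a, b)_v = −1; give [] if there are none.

[2, 11]

(a, b) ≡ (-510, 24310) mod (ℚ^×)²; places V = {2, 3, 5, 7, 11, 13, 17, 19, 37, ∞}.
(a,b)_∞: sgn(-510)=−, sgn(24310)=+, so +1.
(a,b)_17: α=1, u≡2; β=1, v≡9 (mod 17); (2|17)=+1, (9|17)=+1; sign (−1)^0·+1^1·+1^1 = +1.
(a,b)_5: α=-1, u≡2; β=3, v≡3 (mod 5); (2|5)=-1, (3|5)=-1; sign (−1)^0·-1^3·-1^-1 = +1.
(a,b)_11: α=0, u≡7; β=1, v≡2 (mod 11); (7|11)=-1, (2|11)=-1; sign (−1)^0·-1^1·-1^0 = -1.
(a,b)_37: α=0, u≡19; β=-2, v≡10 (mod 37); (19|37)=-1, (10|37)=+1; sign (−1)^0·-1^-2·+1^0 = +1.
(a,b)_2: α=-1, β=1; u≡1, v≡3 (mod 8); ε(u)ε(v)=0·1, αω(v)=-1·1, βω(u)=1·0; sum ≡ 1  ⇒  -1.
(a,b)_19: α=0, u≡10; β=2, v≡17 (mod 19); (10|19)=-1, (17|19)=+1; sign (−1)^0·-1^2·+1^0 = +1.
(a,b)_3: α=3, u≡1; β=-6, v≡1 (mod 3); (1|3)=+1, (1|3)=+1; sign (−1)^0·+1^-6·+1^3 = +1.
(a,b)_13: α=0, u≡9; β=1, v≡11 (mod 13); (9|13)=+1, (11|13)=-1; sign (−1)^0·+1^1·-1^0 = +1.
(a,b)_7: α=2, u≡1; β=2, v≡3 (mod 7); (1|7)=+1, (3|7)=-1; sign (−1)^0·+1^2·-1^2 = +1.
|Ram(-510, 24310)| = 2, even; anisotropic at {2, 11}.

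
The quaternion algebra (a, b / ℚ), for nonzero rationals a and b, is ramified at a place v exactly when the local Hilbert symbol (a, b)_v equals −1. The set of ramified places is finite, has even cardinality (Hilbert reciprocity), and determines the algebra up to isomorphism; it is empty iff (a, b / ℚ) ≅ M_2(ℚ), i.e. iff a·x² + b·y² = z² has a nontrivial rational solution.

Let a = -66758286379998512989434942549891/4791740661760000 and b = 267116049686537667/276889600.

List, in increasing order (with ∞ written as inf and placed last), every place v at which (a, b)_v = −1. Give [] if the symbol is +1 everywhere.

(a, b) ≡ (-11, 646323) mod (ℚ^×)²; places V = {2, 3, 5, 7, 11, 13, 17, 19, 23, 29, ∞}.
(a,b)_29: α=2, u≡11; β=1, v≡27 (mod 29); (11|29)=-1, (27|29)=-1; sign (−1)^0·-1^1·-1^2 = -1.
(a,b)_7: α=6, u≡3; β=2, v≡6 (mod 7); (3|7)=-1, (6|7)=-1; sign (−1)^0·-1^2·-1^6 = +1.
(a,b)_11: α=11, u≡6; β=6, v≡2 (mod 11); (6|11)=-1, (2|11)=-1; sign (−1)^0·-1^6·-1^11 = -1.
(a,b)_5: α=-4, u≡4; β=-2, v≡3 (mod 5); (4|5)=+1, (3|5)=-1; sign (−1)^0·+1^-2·-1^-4 = +1.
(a,b)_2: α=-28, β=-16; u≡5, v≡3 (mod 8); ε(u)ε(v)=0·1, αω(v)=-28·1, βω(u)=-16·1; sum ≡ 0  ⇒  +1.
(a,b)_23: α=4, u≡9; β=3, v≡16 (mod 23); (9|23)=+1, (16|23)=+1; sign (−1)^0·+1^3·+1^4 = +1.
(a,b)_13: α=-4, u≡11; β=-2, v≡7 (mod 13); (11|13)=-1, (7|13)=-1; sign (−1)^0·-1^-2·-1^-4 = +1.
(a,b)_∞: sgn(-11)=−, sgn(646323)=+, so +1.
(a,b)_19: α=2, u≡10; β=1, v≡9 (mod 19); (10|19)=-1, (9|19)=+1; sign (−1)^0·-1^1·+1^2 = -1.
(a,b)_17: α=2, u≡3; β=1, v≡14 (mod 17); (3|17)=-1, (14|17)=-1; sign (−1)^0·-1^1·-1^2 = -1.
(a,b)_3: α=4, u≡1; β=3, v≡2 (mod 3); (1|3)=+1, (2|3)=-1; sign (−1)^0·+1^3·-1^4 = +1.
|Ram(-11, 646323)| = 4, even; anisotropic at {11, 17, 19, 29}.

[11, 17, 19, 29]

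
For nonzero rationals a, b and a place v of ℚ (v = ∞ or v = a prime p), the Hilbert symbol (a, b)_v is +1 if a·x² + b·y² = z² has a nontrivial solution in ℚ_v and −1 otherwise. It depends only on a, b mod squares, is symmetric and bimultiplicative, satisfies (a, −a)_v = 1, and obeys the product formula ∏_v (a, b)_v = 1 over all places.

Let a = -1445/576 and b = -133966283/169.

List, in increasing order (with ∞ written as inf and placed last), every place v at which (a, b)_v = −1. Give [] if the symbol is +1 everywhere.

[5, 11, 19, inf]

Mod squares: a ≡ -5, b ≡ -139403. Check v ∈ {∞, 2, 3, 5, 11, 13, 17, 19, 23, 29, 31}.
v=5: a=5^1·(≡1), b=5^0·(≡3) mod 5; (1|5)=+1, (3|5)=-1; (−1)^{1·0·2}·(+1)^0·(-1)^1 = -1.
v=29: a=29^0·(≡6), b=29^1·(≡6) mod 29; (6|29)=+1, (6|29)=+1; (−1)^{0·1·14}·(+1)^1·(+1)^0 = +1.
v=11: a=11^0·(≡10), b=11^1·(≡10) mod 11; (10|11)=-1, (10|11)=-1; (−1)^{0·1·5}·(-1)^1·(-1)^0 = -1.
v=∞: -5 < 0 and -139403 < 0  ⇒  (a,b)_∞ = -1.
v=31: a=31^0·(≡11), b=31^2·(≡18) mod 31; (11|31)=-1, (18|31)=+1; (−1)^{0·2·15}·(-1)^2·(+1)^0 = +1.
v=3: a=3^-2·(≡1), b=3^0·(≡1) mod 3; (1|3)=+1, (1|3)=+1; (−1)^{-2·0·1}·(+1)^0·(+1)^-2 = +1.
v=13: a=13^0·(≡6), b=13^-2·(≡4) mod 13; (6|13)=-1, (4|13)=+1; (−1)^{0·-2·6}·(-1)^-2·(+1)^0 = +1.
v=23: a=23^0·(≡4), b=23^1·(≡19) mod 23; (4|23)=+1, (19|23)=-1; (−1)^{0·1·11}·(+1)^1·(-1)^0 = +1.
v=17: a=17^2·(≡11), b=17^0·(≡10) mod 17; (11|17)=-1, (10|17)=-1; (−1)^{2·0·8}·(-1)^0·(-1)^2 = +1.
v=2: v_2(a)=-6, v_2(b)=0; units ≡ 3, 5 (mod 8); ε·ε+αω+βω = 1·0+-6·1+0·1 ≡ 0  ⇒  (a,b)_2 = +1.
v=19: a=19^0·(≡3), b=19^1·(≡7) mod 19; (3|19)=-1, (7|19)=+1; (−1)^{0·1·9}·(-1)^1·(+1)^0 = -1.
(-5, -139403 / ℚ) ramifies at {5, 11, 19, ∞}: a division algebra.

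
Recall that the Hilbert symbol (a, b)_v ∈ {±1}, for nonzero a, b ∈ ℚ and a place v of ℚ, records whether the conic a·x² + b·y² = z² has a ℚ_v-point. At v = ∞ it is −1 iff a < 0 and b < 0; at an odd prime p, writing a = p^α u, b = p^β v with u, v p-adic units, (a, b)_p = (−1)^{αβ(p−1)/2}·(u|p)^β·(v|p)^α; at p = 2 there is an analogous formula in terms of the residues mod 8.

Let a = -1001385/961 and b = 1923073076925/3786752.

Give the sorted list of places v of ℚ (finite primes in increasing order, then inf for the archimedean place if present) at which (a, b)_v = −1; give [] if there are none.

[7, 13]

(a, b) ≡ (-385, 26) mod (ℚ^×)²; places V = {2, 3, 5, 7, 11, 13, 17, 31, 37, 43, ∞}.
(a,b)_7: α=1, u≡2; β=2, v≡6 (mod 7); (2|7)=+1, (6|7)=-1; sign (−1)^0·+1^2·-1^1 = -1.
(a,b)_11: α=1, u≡3; β=2, v≡5 (mod 11); (3|11)=+1, (5|11)=+1; sign (−1)^0·+1^2·+1^1 = +1.
(a,b)_37: α=0, u≡17; β=2, v≡33 (mod 37); (17|37)=-1, (33|37)=+1; sign (−1)^0·-1^2·+1^0 = +1.
(a,b)_∞: sgn(-385)=−, sgn(26)=+, so +1.
(a,b)_3: α=2, u≡2; β=6, v≡2 (mod 3); (2|3)=-1, (2|3)=-1; sign (−1)^0·-1^6·-1^2 = +1.
(a,b)_5: α=1, u≡3; β=2, v≡1 (mod 5); (3|5)=-1, (1|5)=+1; sign (−1)^0·-1^2·+1^1 = +1.
(a,b)_43: α=0, u≡20; β=-2, v≡19 (mod 43); (20|43)=-1, (19|43)=-1; sign (−1)^0·-1^-2·-1^0 = +1.
(a,b)_2: α=0, β=-11; u≡7, v≡5 (mod 8); ε(u)ε(v)=1·0, αω(v)=0·1, βω(u)=-11·0; sum ≡ 0  ⇒  +1.
(a,b)_31: α=-2, u≡8; β=0, v≡23 (mod 31); (8|31)=+1, (23|31)=-1; sign (−1)^0·+1^0·-1^-2 = +1.
(a,b)_13: α=0, u≡8; β=1, v≡6 (mod 13); (8|13)=-1, (6|13)=-1; sign (−1)^0·-1^1·-1^0 = -1.
(a,b)_17: α=2, u≡6; β=0, v≡4 (mod 17); (6|17)=-1, (4|17)=+1; sign (−1)^0·-1^0·+1^2 = +1.
(-385, 26 / ℚ) ramifies at {7, 13}: a division algebra.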